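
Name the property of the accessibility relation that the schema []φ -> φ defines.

reflexivity: forall x Rxx

Suppose □φ→φ is valid. At any x set V(φ)={w : Rxw}. Then □φ holds at x, so φ holds at x, i.e. Rxx.
The converse is a direct semantic check.
So the correspondent is reflexivity.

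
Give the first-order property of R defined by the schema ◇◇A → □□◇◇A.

This is a Sahlqvist (Geach-type) schema ◇^2□^0A → □^2◇^2A.
Minimal-valuation argument: fix x; take any y with xR^2y and any z with xR^2z. Set V(A) to the set of worlds R-reachable from y in exactly 0 steps. Then □^0A holds at y, so the antecedent holds at x; validity forces ◇^2A at z, giving a w with zR^2w and yR^0w.
First-order correspondent: ∀x ∀y ∀z ((xR²y ∧ xR²z) → ∃w (y = w ∧ zR²w)).

∀x ∀y ∀z ((xR²y ∧ xR²z) → ∃w (y = w ∧ zR²w))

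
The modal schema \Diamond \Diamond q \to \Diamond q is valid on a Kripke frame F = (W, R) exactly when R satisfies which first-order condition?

Transitivity

Replacing q by ¬q and contraposing gives the equivalent schema □q → □□q.
Suppose □q→□□q is valid. Take Rxy, Ryz and set V(q)={w : Rxw}. Then □q at x, so □□q at x, so □q at y, so q at z, i.e. Rxz.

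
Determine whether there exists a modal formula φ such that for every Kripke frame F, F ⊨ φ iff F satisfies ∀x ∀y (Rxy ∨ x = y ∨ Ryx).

No

If a class were modally definable it would be closed under disjoint unions (Goldblatt–Thomason).
Take 2 disjoint single-world reflexive frames: each is trivially connected, but their disjoint union has 2 worlds with no edge between distinct components, so it is not connected.
Hence connectedness of R is not modally definable.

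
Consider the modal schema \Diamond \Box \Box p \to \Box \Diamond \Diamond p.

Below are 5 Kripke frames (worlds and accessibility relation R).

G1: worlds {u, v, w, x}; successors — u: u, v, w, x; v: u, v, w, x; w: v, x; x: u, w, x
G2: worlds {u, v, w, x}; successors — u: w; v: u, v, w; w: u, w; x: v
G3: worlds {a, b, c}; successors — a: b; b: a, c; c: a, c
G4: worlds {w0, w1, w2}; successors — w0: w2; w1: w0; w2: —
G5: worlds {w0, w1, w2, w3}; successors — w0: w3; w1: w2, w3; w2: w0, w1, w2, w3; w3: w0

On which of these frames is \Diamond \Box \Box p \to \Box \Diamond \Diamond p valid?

G1, G2, G3

This is the axiom for a generalized confluence (Geach) condition; its first-order frame correspondent is \forall x \forall y \forall z ((xRy \wedge xRz) \to \exists w (y R^2 w \wedge z R^2 w)).
G1: condition met.
G2: condition met.
G3: condition met.
G4: fails — w0Rw2, w0Rw2 but no w with w2R²w and w2R²w.
G5: fails — w2Rw0, w2Rw3 but no w with w0R²w and w3R²w.
Valid on: G1, G2, G3.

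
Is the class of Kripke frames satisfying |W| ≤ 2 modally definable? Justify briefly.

No

If a class were modally definable it would be closed under disjoint unions (Goldblatt–Thomason).
Any modal formula valid on each of 3 disjoint one-world frames is valid on their disjoint union (validity is preserved under disjoint unions). Each one-world frame has |W|=1≤2, but the union has |W|=3.
So no modal formula (or set of formulas) defines exactly the |W|≤2 frames.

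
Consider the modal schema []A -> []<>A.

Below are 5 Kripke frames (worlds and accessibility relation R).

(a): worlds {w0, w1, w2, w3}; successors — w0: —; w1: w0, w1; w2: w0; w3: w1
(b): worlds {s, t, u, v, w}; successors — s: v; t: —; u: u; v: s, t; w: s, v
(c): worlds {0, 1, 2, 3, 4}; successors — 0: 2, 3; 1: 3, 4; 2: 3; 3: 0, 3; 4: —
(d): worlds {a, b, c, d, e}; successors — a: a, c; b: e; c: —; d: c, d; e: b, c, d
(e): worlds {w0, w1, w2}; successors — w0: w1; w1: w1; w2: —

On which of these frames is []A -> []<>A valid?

The schema corresponds to a generalized confluence (Geach) condition: forall x forall z (xRz -> exists w (xRw & zRw)).
(a): fails — w1Rw0 but no w with w1Rw and w0Rw.
(b): fails — sRv but no w* with sRw* and vRw*.
(c): fails — 1R4 but no w with 1Rw and 4Rw.
(d): fails — aRc but no w with aRw and cRw.
(e): holds.

(e)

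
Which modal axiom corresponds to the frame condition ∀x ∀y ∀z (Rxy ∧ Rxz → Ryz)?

◇q → □◇q

The condition is the Euclidean property. The 5 schema ◇q → □◇q defines it.
Suppose ◇q→□◇q is valid. Take Rxy, Rxz and set V(q)={y}. Then ◇q at x, so □◇q at x, so ◇q at z, so some w with Rzw has q; w=y, i.e. Rzy. By symmetry of the argument, Ryz.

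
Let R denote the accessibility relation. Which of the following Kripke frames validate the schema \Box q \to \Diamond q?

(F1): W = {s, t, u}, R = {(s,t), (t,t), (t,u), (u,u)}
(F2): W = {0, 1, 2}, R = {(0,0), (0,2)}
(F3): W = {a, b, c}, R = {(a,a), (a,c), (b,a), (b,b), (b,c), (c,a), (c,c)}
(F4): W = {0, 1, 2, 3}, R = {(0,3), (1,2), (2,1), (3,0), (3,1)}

This is the axiom for seriality; its first-order frame correspondent is \forall x \exists y Rxy.
(F1): ✓.
(F2): fails — world 1 has no successor.
(F3): ✓.
(F4): ✓.

(F1), (F3), (F4)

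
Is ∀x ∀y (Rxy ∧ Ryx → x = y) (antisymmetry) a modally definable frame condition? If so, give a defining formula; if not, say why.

Not definable by any modal formula

Any modally definable frame class is closed under surjective bounded morphisms.
The 6-cycle (worlds s,t,u,v,w,x with s→t→u→v→w→x→s) is antisymmetric. Sending even-indexed worlds to a and odd-indexed worlds to b is a surjective bounded morphism onto the two-world frame with a↔b, which is not antisymmetric.
So no modal formula (or set of formulas) defines exactly the antisymmetric frames.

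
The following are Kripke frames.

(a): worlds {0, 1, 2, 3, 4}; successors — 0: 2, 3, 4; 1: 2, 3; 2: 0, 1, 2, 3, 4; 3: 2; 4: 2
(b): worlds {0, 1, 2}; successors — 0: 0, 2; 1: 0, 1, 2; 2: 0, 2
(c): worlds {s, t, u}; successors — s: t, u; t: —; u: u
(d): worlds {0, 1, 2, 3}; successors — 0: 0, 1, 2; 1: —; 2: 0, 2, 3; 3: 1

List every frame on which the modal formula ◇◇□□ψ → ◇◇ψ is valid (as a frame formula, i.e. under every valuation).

Frame correspondent (Sahlqvist): ∀x ∀y (xR²y → ∃w (yR²w ∧ xR²w)) — i.e. a generalized confluence (Geach) condition.
(a): holds.
(b): holds.
(c): holds.
(d): fails — 0R²1 but no w with 1R²w and 0R²w.

(a), (b), (c)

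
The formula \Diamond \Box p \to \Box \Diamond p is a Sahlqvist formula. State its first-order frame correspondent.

Suppose ◇□p→□◇p is valid. Take Rxy, Rxz and set V(p)={w : Ryw}. Then □p at y so ◇□p at x, so □◇p at x, so ◇p at z, giving w with Rzw and Ryw.
Conversely, on a frame with convergence the schema holds at every world under every valuation.
So the correspondent is convergence.

Convergence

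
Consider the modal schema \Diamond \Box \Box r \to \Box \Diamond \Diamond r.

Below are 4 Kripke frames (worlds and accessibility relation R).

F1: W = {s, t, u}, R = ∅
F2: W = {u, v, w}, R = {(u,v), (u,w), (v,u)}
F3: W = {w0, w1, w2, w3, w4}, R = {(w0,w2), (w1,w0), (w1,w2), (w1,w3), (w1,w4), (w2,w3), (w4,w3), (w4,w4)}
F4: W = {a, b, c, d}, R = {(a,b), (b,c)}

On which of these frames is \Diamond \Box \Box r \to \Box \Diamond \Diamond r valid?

F1

This is the axiom for a generalized confluence (Geach) condition; its first-order frame correspondent is \forall x \forall y \forall z ((xRy \wedge xRz) \to \exists w (y R^2 w \wedge z R^2 w)).
F1: satisfies the condition.
F2: fails — uRv, uRw but no t with vR²t and wR²t.
F3: fails — w0Rw2, w0Rw2 but no w with w2R²w and w2R²w.
F4: fails — aRb, aRb but no w with bR²w and bR²w.
Valid on: F1.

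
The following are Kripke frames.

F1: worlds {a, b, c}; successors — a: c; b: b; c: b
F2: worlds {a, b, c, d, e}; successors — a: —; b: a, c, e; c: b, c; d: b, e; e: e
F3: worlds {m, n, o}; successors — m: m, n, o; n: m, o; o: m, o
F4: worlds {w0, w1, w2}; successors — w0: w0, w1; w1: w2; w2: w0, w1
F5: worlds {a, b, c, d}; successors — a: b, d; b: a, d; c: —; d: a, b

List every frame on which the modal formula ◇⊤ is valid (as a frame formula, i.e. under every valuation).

F1, F3, F4

Frame correspondent (Sahlqvist): ∀x ∃y Rxy — i.e. seriality.
F1: ✓.
F2: fails — world a has no successor.
F3: ✓.
F4: ✓.
F5: fails — world c has no successor.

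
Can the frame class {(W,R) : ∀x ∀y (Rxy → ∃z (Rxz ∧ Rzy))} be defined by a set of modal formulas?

Yes: it is density, defined by the C4 schema □□p → □p.

Yes — defined by □□p → □p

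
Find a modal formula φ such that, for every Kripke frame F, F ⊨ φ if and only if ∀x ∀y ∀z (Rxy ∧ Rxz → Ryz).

◇r → □◇r

A defining formula is ◇r → □◇r (the 5 axiom).
Suppose ◇r→□◇r is valid. Take Rxy, Rxz and set V(r)={y}. Then ◇r at x, so □◇r at x, so ◇r at z, so some w with Rzw has r; w=y, i.e. Rzy. By symmetry of the argument, Ryz.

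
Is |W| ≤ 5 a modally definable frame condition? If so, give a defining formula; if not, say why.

No — not modally definable

If a class were modally definable it would be closed under disjoint unions (Goldblatt–Thomason).
Any modal formula valid on each of 6 disjoint one-world frames is valid on their disjoint union (validity is preserved under disjoint unions). Each one-world frame has |W|=1≤5, but the union has |W|=6.
So the class is not modally definable.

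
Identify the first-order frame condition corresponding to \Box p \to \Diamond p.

This schema is the D axiom.
Its frame correspondent is seriality — \forall x \exists y Rxy.

seriality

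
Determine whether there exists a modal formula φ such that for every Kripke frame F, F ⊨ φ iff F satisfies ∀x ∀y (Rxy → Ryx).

Definable; q → □◇q defines it

This is a Sahlqvist condition; the B axiom q → □◇q defines it.
Suppose q→□◇q is valid. Take Rxy and set V(q)={x}. Then q at x, so □◇q at x, so ◇q at y, so some z with Ryz has q; z=x, i.e. Ryx.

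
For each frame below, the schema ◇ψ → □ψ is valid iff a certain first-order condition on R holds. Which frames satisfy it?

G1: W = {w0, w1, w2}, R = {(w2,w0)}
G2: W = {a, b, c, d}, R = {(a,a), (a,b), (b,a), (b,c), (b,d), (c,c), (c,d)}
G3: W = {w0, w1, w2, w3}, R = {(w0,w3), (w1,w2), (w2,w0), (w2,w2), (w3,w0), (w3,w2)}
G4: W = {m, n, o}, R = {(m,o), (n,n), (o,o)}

G1, G4

The schema corresponds to partial functionality: ∀x ∀y ∀z (Rxy ∧ Rxz → y = z).
G1: satisfies the condition.
G2: fails — a sees both a and b.
G3: fails — w2 sees both w0 and w2.
G4: satisfies the condition.
Valid on: G1, G4.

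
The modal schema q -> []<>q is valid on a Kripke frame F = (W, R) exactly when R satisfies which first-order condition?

This is the B axiom.
Its frame correspondent is symmetry — forall x forall y (Rxy -> Ryx).

symmetry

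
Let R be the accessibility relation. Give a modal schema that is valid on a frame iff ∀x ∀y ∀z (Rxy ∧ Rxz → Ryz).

This is the Euclidean property; the standard corresponding axiom is 5: ◇s → □◇s.
Suppose ◇s→□◇s is valid. Take Rxy, Rxz and set V(s)={y}. Then ◇s at x, so □◇s at x, so ◇s at z, so some w with Rzw has s; w=y, i.e. Rzy. By symmetry of the argument, Ryz.

◇s → □◇s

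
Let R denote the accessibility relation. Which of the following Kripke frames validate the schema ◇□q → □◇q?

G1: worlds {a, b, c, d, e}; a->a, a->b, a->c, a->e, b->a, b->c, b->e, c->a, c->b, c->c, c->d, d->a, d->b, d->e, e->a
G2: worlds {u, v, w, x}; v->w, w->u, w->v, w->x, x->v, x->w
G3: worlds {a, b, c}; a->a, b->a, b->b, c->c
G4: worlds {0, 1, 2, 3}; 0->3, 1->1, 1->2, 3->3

Frame correspondent (Sahlqvist): ∀x ∀y ∀z (Rxy ∧ Rxz → ∃w (Ryw ∧ Rzw)) — i.e. convergence.
G1: condition met.
G2: fails — Rwu and Rwu but u and u have no common successor.
G3: condition met.
G4: fails — R12 and R12 but 2 and 2 have no common successor.

G1, G3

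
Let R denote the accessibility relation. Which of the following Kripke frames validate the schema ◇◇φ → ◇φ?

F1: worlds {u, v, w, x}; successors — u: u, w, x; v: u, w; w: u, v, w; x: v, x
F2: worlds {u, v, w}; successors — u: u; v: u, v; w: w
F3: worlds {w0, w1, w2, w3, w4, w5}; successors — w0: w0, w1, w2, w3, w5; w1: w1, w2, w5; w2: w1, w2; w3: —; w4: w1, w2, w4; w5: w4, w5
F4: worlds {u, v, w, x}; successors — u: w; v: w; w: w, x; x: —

This is the axiom for transitivity; its first-order frame correspondent is ∀x ∀y ∀z (Rxy ∧ Ryz → Rxz).
F1: fails — Ruw and Rwv but not Ruv.
F2: satisfies the condition.
F3: fails — Rw1w5 and Rw5w4 but not Rw1w4.
F4: fails — Ruw and Rwx but not Rux.

F2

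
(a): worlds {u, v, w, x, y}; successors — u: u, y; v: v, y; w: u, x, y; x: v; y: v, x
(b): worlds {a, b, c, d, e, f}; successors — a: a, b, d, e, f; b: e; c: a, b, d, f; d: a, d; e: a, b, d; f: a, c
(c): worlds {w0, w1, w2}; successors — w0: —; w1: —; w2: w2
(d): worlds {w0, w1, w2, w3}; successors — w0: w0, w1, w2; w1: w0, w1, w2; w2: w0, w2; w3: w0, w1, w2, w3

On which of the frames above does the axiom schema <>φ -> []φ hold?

Frame correspondent (Sahlqvist): forall x forall y forall z (Rxy & Rxz -> y = z) — i.e. partial functionality.
(a): fails — u sees both u and y.
(b): fails — a sees both a and b.
(c): ✓.
(d): fails — w0 sees both w0 and w1.
Valid on: (c).

(c)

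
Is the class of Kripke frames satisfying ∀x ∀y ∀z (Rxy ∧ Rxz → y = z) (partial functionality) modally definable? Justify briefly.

This is a Sahlqvist condition; the CD axiom ◇q → □q defines it.

Definable; ◇q → □q defines it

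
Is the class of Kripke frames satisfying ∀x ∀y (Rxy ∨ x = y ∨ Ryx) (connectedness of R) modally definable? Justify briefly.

No — not modally definable

Any modally definable frame class is closed under disjoint unions.
Take 4 disjoint single-world reflexive frames: each is trivially connected, but their disjoint union has 4 worlds with no edge between distinct components, so it is not connected.
Hence connectedness of R is not modally definable.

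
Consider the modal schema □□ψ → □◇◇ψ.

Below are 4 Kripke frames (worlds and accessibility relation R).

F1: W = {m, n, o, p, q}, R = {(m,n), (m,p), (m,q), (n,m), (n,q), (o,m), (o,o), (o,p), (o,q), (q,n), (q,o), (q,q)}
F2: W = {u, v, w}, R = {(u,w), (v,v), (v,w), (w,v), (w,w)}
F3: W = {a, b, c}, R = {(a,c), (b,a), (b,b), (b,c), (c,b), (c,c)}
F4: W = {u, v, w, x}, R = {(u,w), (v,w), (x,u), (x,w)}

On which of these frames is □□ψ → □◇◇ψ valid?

F2, F3

The schema corresponds to a generalized confluence (Geach) condition: ∀x ∀z (xRz → ∃w (xR²w ∧ zR²w)).
F1: fails — mRp but no w with mR²w and pR²w.
F2: ✓.
F3: ✓.
F4: fails — uRw but no t with uR²t and wR²t.
Valid on: F2, F3.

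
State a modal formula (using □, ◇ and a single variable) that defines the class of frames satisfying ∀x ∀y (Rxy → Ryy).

□(□r → r)

A defining formula is □(□r → r) (the T□ axiom).
Suppose □(□r→r) is valid. Take Rxy and set V(r)={w : Ryw}. Then at y, □r holds; since □(□r→r) at x, □r→r at y, so r at y, i.e. Ryy.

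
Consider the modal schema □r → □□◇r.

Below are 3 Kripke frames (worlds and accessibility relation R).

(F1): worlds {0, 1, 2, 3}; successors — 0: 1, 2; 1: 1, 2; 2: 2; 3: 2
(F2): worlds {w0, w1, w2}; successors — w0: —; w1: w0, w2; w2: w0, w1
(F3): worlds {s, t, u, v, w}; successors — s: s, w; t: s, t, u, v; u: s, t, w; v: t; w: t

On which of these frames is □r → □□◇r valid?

(F1)

This is the axiom for a generalized confluence (Geach) condition; its first-order frame correspondent is ∀x ∀z (xR²z → ∃w (xRw ∧ zRw)).
(F1): holds.
(F2): fails — w1R²w0 but no w with w1Rw and w0Rw.
(F3): fails — sR²w but no w* with sRw* and wRw*.
Valid on: (F1).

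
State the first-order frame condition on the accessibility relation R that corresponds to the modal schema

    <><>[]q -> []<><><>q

forall x forall y forall z ((x R^2 y & xRz) -> exists w (yRw & z R^3 w))

This is a Sahlqvist (Geach-type) schema ◇^2□^1q → □^1◇^3q.
First-order correspondent: forall x forall y forall z ((x R^2 y & xRz) -> exists w (yRw & z R^3 w)).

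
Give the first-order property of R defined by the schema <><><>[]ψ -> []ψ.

This is a Sahlqvist (Geach-type) schema ◇^3□^1ψ → □^1◇^0ψ.
Minimal-valuation argument: fix x; take any y with xR^3y and any z with xR^1z. Set V(ψ) to the set of worlds R-reachable from y in exactly 1 step. Then □^1ψ holds at y, so the antecedent holds at x; validity forces ◇^0ψ at z, giving a w with zR^0w and yR^1w.
First-order correspondent: forall x forall y forall z ((x R^3 y & xRz) -> exists w (yRw & z = w)).

forall x forall y forall z ((x R^3 y & xRz) -> exists w (yRw & z = w))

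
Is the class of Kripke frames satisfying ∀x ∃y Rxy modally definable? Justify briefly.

The condition is seriality. A defining modal formula is □p → ◇p.
Suppose □p→◇p is valid. At any x set V(p)=W. Then □p at x, so ◇p at x, so x has a successor.

Yes, by □p → ◇p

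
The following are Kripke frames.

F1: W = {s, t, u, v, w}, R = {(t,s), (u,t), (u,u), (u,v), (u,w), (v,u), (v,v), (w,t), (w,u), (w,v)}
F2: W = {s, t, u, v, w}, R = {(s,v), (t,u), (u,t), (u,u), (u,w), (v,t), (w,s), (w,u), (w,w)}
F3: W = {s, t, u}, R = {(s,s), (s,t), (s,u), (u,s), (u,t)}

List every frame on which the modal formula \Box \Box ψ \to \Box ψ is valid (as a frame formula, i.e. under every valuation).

Frame correspondent (Sahlqvist): \forall x \forall y (Rxy \to \exists z (Rxz \wedge Rzy)) — i.e. density.
F1: fails — Rts but no z with Rtz and Rzs.
F2: fails — Rvt but no z with Rvz and Rzt.
F3: holds.

F3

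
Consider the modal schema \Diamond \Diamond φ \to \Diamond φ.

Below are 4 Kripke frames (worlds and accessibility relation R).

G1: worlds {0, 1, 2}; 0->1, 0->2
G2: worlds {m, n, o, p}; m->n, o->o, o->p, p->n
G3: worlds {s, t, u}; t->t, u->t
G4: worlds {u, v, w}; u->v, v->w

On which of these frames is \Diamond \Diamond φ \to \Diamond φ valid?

This is the axiom for transitivity; its first-order frame correspondent is \forall x \forall y \forall z (Rxy \wedge Ryz \to Rxz).
G1: ✓.
G2: fails — Rop and Rpn but not Ron.
G3: ✓.
G4: fails — Ruv and Rvw but not Ruw.
Valid on: G1, G3.

G1, G3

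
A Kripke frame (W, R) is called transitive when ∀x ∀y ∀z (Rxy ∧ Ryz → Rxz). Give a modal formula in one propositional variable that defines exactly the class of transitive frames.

□p → □□p

A defining formula is □p → □□p (the 4 axiom).
Suppose □p→□□p is valid. Take Rxy, Ryz and set V(p)={w : Rxw}. Then □p at x, so □□p at x, so □p at y, so p at z, i.e. Rxz.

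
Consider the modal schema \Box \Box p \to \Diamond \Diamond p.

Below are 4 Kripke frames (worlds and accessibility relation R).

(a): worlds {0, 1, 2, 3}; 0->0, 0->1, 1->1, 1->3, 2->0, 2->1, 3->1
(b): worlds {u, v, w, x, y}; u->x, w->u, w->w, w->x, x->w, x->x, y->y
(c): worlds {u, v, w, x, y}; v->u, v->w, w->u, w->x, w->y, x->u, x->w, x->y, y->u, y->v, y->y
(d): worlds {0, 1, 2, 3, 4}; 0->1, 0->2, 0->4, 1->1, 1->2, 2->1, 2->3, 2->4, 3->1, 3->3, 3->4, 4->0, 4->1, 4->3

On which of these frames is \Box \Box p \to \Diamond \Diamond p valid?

(a), (d)

The schema corresponds to a generalized confluence (Geach) condition: \forall x \exists w (x R^2 w \wedge x R^2 w).
(a): satisfies the condition.
(b): fails — at v but no t with vR²t and vR²t.
(c): fails — at u but no t with uR²t and uR²t.
(d): satisfies the condition.
Valid on: (a), (d).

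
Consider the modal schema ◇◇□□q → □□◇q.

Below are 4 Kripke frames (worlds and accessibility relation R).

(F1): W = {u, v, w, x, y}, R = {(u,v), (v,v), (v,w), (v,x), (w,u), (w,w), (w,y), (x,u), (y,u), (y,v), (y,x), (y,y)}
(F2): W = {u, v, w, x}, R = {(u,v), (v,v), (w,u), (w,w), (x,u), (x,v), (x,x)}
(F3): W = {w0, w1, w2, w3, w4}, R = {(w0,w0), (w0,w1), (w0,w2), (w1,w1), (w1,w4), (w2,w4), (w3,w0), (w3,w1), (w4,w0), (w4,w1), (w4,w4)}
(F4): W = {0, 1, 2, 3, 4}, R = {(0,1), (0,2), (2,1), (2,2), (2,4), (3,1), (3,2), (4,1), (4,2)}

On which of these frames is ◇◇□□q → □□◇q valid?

Frame correspondent (Sahlqvist): ∀x ∀y ∀z ((xR²y ∧ xR²z) → ∃w (yR²w ∧ zRw)) — i.e. a generalized confluence (Geach) condition.
(F1): fails — uR²x, uR²w but no t with xR²t and wRt.
(F2): fails — wR²u, wR²w but no t with uR²t and wRt.
(F3): ✓.
(F4): fails — 0R²1, 0R²1 but no w with 1R²w and 1Rw.

(F3)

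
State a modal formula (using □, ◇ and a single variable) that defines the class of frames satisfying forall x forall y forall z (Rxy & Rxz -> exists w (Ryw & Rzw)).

◇□ψ → □◇ψ

A defining formula is ◇□ψ → □◇ψ (the .2 axiom).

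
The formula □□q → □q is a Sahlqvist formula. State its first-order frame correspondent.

Density

This is the C4 axiom.
It corresponds to density: ∀x ∀y (Rxy → ∃z (Rxz ∧ Rzy)).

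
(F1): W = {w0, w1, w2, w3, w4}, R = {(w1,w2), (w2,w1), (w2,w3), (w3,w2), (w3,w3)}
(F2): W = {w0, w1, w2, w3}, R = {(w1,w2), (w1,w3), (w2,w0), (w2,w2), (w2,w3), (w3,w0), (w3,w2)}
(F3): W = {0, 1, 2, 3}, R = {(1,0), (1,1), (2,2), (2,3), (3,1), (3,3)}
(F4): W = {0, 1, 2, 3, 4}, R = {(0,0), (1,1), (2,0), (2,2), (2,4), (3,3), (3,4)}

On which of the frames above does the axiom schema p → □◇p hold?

Frame correspondent (Sahlqvist): ∀x ∀y (Rxy → Ryx) — i.e. symmetry.
(F1): condition met.
(F2): fails — Rw1w2 but not Rw2w1.
(F3): fails — R10 but not R01.
(F4): fails — R34 but not R43.

(F1)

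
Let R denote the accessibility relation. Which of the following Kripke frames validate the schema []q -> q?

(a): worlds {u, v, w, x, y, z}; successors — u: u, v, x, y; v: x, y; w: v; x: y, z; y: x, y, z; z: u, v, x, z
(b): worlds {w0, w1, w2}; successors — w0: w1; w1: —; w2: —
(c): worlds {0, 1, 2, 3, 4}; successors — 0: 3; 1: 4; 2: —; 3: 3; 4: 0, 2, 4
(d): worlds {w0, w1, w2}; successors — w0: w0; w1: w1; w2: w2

The schema corresponds to reflexivity: forall x Rxx.
(a): fails — world v does not see itself.
(b): fails — world w0 does not see itself.
(c): fails — world 0 does not see itself.
(d): ✓.
Valid on: (d).

(d)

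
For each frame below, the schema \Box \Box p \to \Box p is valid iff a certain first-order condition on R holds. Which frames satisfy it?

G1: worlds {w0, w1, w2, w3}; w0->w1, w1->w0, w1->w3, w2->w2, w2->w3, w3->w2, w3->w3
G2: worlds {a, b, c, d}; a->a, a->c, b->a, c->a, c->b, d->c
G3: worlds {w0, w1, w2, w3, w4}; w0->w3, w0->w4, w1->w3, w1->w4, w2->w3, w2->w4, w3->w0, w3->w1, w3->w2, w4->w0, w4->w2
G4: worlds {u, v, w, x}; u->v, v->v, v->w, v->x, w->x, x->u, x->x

G4

This is the axiom for density; its first-order frame correspondent is \forall x \forall y (Rxy \to \exists z (Rxz \wedge Rzy)).
G1: fails — Rw1w0 but no z with Rw1z and Rzw0.
G2: fails — Rdc but no z with Rdz and Rzc.
G3: fails — Rw0w4 but no z with Rw0z and Rzw4.
G4: holds.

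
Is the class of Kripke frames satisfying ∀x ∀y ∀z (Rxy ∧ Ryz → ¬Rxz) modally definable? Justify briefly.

No — not modally definable

Modal frame validity is preserved under surjective bounded morphisms.
The 7-cycle (worlds 0,1,2,3,4,5,6 with 0→1→2→3→4→5→6→0) is intransitive. Mapping every world to a single reflexive point • is a surjective bounded morphism; the reflexive point is not intransitive (R••∧R•• but R••).
So no modal formula (or set of formulas) defines exactly the intransitive frames.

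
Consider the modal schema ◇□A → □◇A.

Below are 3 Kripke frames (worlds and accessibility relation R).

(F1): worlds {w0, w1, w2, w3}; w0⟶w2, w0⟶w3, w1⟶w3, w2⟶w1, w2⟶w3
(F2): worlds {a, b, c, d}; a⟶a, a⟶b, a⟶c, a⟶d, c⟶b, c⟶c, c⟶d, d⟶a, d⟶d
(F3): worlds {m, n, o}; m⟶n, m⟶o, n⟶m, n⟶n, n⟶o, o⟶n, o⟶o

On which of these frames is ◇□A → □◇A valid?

(F3)

The schema corresponds to convergence: ∀x ∀y ∀z (Rxy ∧ Rxz → ∃w (Ryw ∧ Rzw)).
(F1): fails — Rw0w2 and Rw0w3 but w2 and w3 have no common successor.
(F2): fails — Rab and Rab but b and b have no common successor.
(F3): ✓.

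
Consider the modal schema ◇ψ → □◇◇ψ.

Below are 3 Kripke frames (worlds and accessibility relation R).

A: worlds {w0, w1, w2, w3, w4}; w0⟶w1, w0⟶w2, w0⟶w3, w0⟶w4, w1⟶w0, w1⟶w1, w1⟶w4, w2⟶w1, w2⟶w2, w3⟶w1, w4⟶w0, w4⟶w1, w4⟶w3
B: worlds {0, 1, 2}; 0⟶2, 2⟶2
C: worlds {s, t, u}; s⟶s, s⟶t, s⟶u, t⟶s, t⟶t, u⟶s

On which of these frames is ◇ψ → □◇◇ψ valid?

B, C

This is the axiom for a generalized confluence (Geach) condition; its first-order frame correspondent is ∀x ∀y ∀z ((xRy ∧ xRz) → ∃w (y = w ∧ zR²w)).
A: fails — w0Rw2, w0Rw3 but no w with w2=w and w3R²w.
B: satisfies the condition.
C: satisfies the condition.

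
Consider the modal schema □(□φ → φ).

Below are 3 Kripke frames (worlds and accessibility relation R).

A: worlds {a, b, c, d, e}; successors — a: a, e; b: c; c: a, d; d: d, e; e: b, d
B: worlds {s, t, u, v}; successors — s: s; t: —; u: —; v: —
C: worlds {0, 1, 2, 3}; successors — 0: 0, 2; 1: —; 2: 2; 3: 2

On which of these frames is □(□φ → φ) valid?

B, C

The schema corresponds to shift-reflexivity: ∀x ∀y (Rxy → Ryy).
A: fails — Rbc but not Rcc.
B: ✓.
C: ✓.
Valid on: B, C.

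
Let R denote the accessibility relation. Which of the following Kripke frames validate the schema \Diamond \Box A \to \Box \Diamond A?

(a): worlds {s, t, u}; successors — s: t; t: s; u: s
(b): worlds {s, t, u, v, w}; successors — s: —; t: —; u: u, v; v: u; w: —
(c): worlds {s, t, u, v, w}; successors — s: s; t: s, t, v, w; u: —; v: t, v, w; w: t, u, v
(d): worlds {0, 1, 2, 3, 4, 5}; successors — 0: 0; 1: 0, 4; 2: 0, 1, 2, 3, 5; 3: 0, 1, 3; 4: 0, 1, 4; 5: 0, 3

(a), (b), (d)

The schema corresponds to convergence: \forall x \forall y \forall z (Rxy \wedge Rxz \to \exists w (Ryw \wedge Rzw)).
(a): holds.
(b): holds.
(c): fails — Rtv and Rts but v and s have no common successor.
(d): holds.
Valid on: (a), (b), (d).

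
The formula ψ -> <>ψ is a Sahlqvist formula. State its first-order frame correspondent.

This is frame-equivalent to □ψ → ψ (substitute ¬ψ for ψ and contrapose).
Suppose □ψ→ψ is valid. At any x set V(ψ)={w : Rxw}. Then □ψ holds at x, so ψ holds at x, i.e. Rxx.
The converse is a direct semantic check.
Frame condition: forall x Rxx.

reflexivity: forall x Rxx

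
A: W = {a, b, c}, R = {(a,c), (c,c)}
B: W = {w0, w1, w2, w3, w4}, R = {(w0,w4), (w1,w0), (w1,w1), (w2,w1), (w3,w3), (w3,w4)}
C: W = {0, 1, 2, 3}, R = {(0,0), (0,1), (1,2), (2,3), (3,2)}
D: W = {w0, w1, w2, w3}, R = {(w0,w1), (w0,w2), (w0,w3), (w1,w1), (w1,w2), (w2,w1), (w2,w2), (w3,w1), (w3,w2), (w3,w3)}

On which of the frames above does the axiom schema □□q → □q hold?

This is the axiom for density; its first-order frame correspondent is ∀x ∀y (Rxy → ∃z (Rxz ∧ Rzy)).
A: ✓.
B: fails — Rw0w4 but no z with Rw0z and Rzw4.
C: fails — R32 but no z with R3z and Rz2.
D: ✓.

A, D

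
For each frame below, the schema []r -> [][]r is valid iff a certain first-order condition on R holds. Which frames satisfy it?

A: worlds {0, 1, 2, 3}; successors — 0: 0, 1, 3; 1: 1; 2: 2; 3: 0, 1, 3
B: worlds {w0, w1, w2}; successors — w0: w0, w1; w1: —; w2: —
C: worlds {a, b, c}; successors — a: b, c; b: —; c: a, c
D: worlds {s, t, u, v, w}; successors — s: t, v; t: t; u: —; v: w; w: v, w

This is the axiom for transitivity; its first-order frame correspondent is forall x forall y forall z (Rxy & Ryz -> Rxz).
A: ✓.
B: ✓.
C: fails — Rac and Rca but not Raa.
D: fails — Rvw and Rwv but not Rvv.

A, B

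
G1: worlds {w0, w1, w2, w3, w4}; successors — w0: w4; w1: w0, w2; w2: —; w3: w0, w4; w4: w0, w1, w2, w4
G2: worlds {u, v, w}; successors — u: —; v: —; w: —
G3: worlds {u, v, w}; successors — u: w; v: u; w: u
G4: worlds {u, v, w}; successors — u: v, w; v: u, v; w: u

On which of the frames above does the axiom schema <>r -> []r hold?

G2, G3

This is the axiom for partial functionality; its first-order frame correspondent is forall x forall y forall z (Rxy & Rxz -> y = z).
G1: fails — w1 sees both w0 and w2.
G2: ✓.
G3: ✓.
G4: fails — u sees both v and w.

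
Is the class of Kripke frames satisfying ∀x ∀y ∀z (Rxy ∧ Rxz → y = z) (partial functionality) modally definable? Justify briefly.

Yes, by ◇r → □r

The condition is partial functionality. A defining modal formula is ◇r → □r.
Suppose ◇r→□r is valid. Take Rxy, Rxz and set V(r)={y}. Then ◇r at x, so □r at x, so r at z, i.e. z=y.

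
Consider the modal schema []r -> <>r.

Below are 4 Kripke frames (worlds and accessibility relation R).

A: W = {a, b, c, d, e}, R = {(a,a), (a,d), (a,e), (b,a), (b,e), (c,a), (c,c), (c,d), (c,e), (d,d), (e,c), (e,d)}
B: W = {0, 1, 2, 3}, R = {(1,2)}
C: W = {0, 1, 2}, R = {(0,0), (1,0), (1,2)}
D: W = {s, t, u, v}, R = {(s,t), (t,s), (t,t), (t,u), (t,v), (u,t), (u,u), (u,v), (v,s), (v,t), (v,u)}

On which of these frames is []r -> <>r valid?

This is the axiom for seriality; its first-order frame correspondent is forall x exists y Rxy.
A: ✓.
B: fails — world 0 has no successor.
C: fails — world 2 has no successor.
D: ✓.

A, D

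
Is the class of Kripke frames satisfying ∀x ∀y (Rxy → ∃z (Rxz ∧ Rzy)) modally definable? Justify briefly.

Definable; □□q → □q defines it

Yes: it is density, defined by the C4 schema □□q → □q.
Suppose □□q→□q is valid. Take Rxy and set V(q)={w : xR²w}. Then □□q at x, so □q at x, so q at y, i.e. ∃z(Rxz∧Rzy).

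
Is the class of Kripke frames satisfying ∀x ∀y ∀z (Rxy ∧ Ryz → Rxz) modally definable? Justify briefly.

Yes, by □r → □□r

The condition is transitivity. A defining modal formula is □r → □□r.
Suppose □r→□□r is valid. Take Rxy, Ryz and set V(r)={w : Rxw}. Then □r at x, so □□r at x, so □r at y, so r at z, i.e. Rxz.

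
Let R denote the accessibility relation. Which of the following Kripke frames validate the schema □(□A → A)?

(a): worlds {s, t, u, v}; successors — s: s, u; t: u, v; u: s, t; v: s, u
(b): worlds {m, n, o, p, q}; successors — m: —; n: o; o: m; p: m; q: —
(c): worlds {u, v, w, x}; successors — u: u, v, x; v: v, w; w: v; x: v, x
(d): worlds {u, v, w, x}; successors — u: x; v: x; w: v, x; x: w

none

The schema corresponds to shift-reflexivity: ∀x ∀y (Rxy → Ryy).
(a): fails — Rtv but not Rvv.
(b): fails — Rno but not Roo.
(c): fails — Rvw but not Rww.
(d): fails — Rxw but not Rww.
Valid on no frame.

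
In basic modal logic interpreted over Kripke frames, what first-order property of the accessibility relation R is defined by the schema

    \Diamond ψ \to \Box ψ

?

partial functionality: \forall x \forall y \forall z (Rxy \wedge Rxz \to y = z)

This is the CD axiom.
Its frame correspondent is partial functionality — \forall x \forall y \forall z (Rxy \wedge Rxz \to y = z).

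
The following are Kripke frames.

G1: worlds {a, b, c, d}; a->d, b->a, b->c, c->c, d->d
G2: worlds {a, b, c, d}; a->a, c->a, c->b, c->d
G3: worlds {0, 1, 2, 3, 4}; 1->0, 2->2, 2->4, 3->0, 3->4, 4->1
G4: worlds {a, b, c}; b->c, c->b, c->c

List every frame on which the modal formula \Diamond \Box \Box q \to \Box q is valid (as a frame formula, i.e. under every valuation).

G4

This is the axiom for a generalized confluence (Geach) condition; its first-order frame correspondent is \forall x \forall y \forall z ((xRy \wedge xRz) \to \exists w (y R^2 w \wedge z = w)).
G1: fails — bRa, bRa but no w with aR²w and a=w.
G2: fails — cRa, cRb but no w with aR²w and b=w.
G3: fails — 1R0, 1R0 but no w with 0R²w and 0=w.
G4: ✓.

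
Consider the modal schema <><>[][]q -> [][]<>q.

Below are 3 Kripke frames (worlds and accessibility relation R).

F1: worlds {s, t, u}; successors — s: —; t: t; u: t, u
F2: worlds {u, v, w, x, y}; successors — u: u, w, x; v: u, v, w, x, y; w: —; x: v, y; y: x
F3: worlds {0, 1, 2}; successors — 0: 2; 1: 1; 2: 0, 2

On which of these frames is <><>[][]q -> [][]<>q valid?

Frame correspondent (Sahlqvist): forall x forall y forall z ((x R^2 y & x R^2 z) -> exists w (y R^2 w & zRw)) — i.e. a generalized confluence (Geach) condition.
F1: satisfies the condition.
F2: fails — uR²u, uR²w but no t with uR²t and wRt.
F3: satisfies the condition.
Valid on: F1, F3.

F1, F3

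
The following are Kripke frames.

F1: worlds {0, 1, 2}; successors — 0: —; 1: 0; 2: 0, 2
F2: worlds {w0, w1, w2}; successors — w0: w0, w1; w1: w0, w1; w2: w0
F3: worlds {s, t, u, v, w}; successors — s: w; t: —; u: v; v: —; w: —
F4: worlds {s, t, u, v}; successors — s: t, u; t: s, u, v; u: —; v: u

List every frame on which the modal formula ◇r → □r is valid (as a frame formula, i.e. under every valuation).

F3

This is the axiom for partial functionality; its first-order frame correspondent is ∀x ∀y ∀z (Rxy ∧ Rxz → y = z).
F1: fails — 2 sees both 0 and 2.
F2: fails — w0 sees both w0 and w1.
F3: ✓.
F4: fails — s sees both t and u.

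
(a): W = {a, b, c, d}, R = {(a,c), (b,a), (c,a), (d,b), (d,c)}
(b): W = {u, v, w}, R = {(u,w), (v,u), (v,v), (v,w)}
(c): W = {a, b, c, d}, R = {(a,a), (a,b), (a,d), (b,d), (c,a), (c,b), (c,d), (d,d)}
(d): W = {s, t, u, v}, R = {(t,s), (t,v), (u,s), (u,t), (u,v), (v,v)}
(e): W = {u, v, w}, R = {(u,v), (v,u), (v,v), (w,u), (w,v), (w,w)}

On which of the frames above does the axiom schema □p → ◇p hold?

(a), (c), (e)

This is the axiom for seriality; its first-order frame correspondent is ∀x ∃y Rxy.
(a): holds.
(b): fails — world w has no successor.
(c): holds.
(d): fails — world s has no successor.
(e): holds.
Valid on: (a), (c), (e).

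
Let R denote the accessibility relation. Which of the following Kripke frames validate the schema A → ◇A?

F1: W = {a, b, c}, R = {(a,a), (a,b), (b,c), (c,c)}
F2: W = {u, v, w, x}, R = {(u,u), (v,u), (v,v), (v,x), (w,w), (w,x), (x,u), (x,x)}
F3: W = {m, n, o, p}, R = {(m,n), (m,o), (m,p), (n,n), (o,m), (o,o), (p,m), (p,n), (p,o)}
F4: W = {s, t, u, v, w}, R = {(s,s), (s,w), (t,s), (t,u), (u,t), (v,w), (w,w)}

Frame correspondent (Sahlqvist): ∀x Rxx — i.e. reflexivity.
F1: fails — world b does not see itself.
F2: holds.
F3: fails — world m does not see itself.
F4: fails — world t does not see itself.
Valid on: F2.

F2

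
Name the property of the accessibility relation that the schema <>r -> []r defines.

This is the CD axiom.
It corresponds to partial functionality: forall x forall y forall z (Rxy & Rxz -> y = z).

Partial functionality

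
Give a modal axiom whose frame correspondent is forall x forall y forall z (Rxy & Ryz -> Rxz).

A defining formula is □s → □□s (the 4 axiom).

□s → □□s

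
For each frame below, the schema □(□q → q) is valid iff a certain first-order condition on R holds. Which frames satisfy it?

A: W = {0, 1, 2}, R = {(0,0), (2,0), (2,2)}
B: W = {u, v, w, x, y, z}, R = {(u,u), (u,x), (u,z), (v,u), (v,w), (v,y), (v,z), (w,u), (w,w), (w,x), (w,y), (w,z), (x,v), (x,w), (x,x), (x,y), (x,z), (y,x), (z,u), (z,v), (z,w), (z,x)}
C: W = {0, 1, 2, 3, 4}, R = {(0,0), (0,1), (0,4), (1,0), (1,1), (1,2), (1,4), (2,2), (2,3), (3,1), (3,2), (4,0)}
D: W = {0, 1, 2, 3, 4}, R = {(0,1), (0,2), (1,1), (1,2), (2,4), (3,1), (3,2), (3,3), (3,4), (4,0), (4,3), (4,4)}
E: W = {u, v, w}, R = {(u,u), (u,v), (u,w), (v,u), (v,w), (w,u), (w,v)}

A

Frame correspondent (Sahlqvist): ∀x ∀y (Rxy → Ryy) — i.e. shift-reflexivity.
A: condition met.
B: fails — Rvz but not Rzz.
C: fails — R04 but not R44.
D: fails — R32 but not R22.
E: fails — Ruv but not Rvv.
Valid on: A.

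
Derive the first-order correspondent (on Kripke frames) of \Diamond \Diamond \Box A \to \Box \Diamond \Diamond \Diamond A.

\forall x \forall y \forall z ((x R^2 y \wedge xRz) \to \exists w (yRw \wedge z R^3 w))

This is a Sahlqvist (Geach-type) schema ◇^2□^1A → □^1◇^3A.
Minimal-valuation argument: fix x; take any y with xR^2y and any z with xR^1z. Set V(A) to the set of worlds R-reachable from y in exactly 1 step. Then □^1A holds at y, so the antecedent holds at x; validity forces ◇^3A at z, giving a w with zR^3w and yR^1w.
First-order correspondent: \forall x \forall y \forall z ((x R^2 y \wedge xRz) \to \exists w (yRw \wedge z R^3 w)).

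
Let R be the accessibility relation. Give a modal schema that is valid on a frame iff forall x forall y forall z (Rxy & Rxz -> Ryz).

A defining formula is ◇r → □◇r (the 5 axiom).

◇r → □◇r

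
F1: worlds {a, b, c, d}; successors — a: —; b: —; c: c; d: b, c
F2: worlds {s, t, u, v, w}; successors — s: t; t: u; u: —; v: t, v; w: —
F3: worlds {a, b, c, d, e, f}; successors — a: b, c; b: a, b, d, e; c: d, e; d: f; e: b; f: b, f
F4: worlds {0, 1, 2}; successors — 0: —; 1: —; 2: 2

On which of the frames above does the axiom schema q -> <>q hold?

none

The schema corresponds to a generalized confluence (Geach) condition: forall x exists w (x = w & xRw).
F1: fails — at a but no w with a=w and aRw.
F2: fails — at s but no w* with s=w* and sRw*.
F3: fails — at a but no w with a=w and aRw.
F4: fails — at 0 but no w with 0=w and 0Rw.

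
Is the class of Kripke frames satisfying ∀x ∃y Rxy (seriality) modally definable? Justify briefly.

The condition is seriality. A defining modal formula is □p → ◇p.
Suppose □p→◇p is valid. At any x set V(p)=W. Then □p at x, so ◇p at x, so x has a successor.

Yes — defined by □p → ◇p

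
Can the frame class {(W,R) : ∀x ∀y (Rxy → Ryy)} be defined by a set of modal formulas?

Yes: it is shift-reflexivity, defined by the T□ schema □(□q → q).

Yes, by □(□q → q)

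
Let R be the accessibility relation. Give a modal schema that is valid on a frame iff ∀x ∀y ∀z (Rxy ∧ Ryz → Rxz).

□p → □□p

The condition is transitivity. The 4 schema □p → □□p defines it.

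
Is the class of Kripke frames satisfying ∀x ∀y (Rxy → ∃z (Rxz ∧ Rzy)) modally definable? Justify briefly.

Yes: it is density, defined by the C4 schema □□r → □r.
Suppose □□r→□r is valid. Take Rxy and set V(r)={w : xR²w}. Then □□r at x, so □r at x, so r at y, i.e. ∃z(Rxz∧Rzy).

Yes, by □□r → □r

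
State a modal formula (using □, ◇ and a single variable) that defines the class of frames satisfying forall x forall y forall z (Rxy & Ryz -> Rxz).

The condition is transitivity. The 4 schema □p → □□p defines it.
Suppose □p→□□p is valid. Take Rxy, Ryz and set V(p)={w : Rxw}. Then □p at x, so □□p at x, so □p at y, so p at z, i.e. Rxz.

□p → □□p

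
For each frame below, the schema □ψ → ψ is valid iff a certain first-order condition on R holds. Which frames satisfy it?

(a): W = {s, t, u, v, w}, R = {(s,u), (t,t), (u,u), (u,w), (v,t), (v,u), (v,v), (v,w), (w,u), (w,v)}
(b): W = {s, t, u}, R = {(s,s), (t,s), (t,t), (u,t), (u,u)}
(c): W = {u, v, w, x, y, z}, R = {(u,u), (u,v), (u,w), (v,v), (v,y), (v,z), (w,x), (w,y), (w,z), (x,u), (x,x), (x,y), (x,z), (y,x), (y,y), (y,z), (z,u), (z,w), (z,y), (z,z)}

(b)

Frame correspondent (Sahlqvist): ∀x Rxx — i.e. reflexivity.
(a): fails — world s does not see itself.
(b): holds.
(c): fails — world w does not see itself.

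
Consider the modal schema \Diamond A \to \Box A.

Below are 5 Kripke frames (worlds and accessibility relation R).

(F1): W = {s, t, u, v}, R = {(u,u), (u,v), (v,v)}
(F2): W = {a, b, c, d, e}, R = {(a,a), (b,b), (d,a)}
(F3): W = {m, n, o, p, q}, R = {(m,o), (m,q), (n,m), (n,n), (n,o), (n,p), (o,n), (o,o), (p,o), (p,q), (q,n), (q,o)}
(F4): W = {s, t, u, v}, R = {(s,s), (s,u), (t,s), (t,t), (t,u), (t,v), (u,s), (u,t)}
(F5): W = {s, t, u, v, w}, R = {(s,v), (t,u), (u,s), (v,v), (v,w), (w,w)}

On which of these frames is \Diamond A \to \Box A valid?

(F2)

The schema corresponds to partial functionality: \forall x \forall y \forall z (Rxy \wedge Rxz \to y = z).
(F1): fails — u sees both u and v.
(F2): ✓.
(F3): fails — m sees both o and q.
(F4): fails — s sees both s and u.
(F5): fails — v sees both v and w.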